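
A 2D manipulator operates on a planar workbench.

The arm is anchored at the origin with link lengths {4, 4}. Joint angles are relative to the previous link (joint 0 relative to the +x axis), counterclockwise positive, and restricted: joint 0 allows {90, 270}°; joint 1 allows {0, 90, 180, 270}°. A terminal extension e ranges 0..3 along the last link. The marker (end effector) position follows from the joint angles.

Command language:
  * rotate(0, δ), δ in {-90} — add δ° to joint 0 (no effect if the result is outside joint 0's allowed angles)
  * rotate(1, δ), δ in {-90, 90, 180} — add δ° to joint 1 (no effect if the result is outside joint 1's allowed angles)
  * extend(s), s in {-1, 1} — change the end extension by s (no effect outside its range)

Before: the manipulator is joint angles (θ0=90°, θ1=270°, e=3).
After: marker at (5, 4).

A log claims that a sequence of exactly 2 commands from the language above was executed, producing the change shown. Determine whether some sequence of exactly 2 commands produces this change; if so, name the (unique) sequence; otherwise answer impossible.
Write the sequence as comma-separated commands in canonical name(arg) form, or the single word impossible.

begin: joint angles (θ0=90°, θ1=270°, e=3)
1. extend(-1) → joint angles (θ0=90°, θ1=270°, e=2)
2. extend(-1) → joint angles (θ0=90°, θ1=270°, e=1)
uniquely the one of 36 2-step routes that fits.

extend(-1), extend(-1)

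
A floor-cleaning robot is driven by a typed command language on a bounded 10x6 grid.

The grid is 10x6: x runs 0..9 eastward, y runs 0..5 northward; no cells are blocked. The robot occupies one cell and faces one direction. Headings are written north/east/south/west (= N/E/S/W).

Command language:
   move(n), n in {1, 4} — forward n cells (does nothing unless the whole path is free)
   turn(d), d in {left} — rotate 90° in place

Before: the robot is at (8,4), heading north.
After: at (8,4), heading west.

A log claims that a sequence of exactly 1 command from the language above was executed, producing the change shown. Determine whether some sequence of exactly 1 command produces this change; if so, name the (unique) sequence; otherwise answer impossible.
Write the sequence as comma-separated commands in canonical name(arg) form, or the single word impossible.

key: (8,4) unchanged — the single command moves nothing
start: at (8,4), heading north
t=1 turn(left) ⇒ at (8,4), heading west
uniquely the one of 3 1-step routes that fits.

turn(left)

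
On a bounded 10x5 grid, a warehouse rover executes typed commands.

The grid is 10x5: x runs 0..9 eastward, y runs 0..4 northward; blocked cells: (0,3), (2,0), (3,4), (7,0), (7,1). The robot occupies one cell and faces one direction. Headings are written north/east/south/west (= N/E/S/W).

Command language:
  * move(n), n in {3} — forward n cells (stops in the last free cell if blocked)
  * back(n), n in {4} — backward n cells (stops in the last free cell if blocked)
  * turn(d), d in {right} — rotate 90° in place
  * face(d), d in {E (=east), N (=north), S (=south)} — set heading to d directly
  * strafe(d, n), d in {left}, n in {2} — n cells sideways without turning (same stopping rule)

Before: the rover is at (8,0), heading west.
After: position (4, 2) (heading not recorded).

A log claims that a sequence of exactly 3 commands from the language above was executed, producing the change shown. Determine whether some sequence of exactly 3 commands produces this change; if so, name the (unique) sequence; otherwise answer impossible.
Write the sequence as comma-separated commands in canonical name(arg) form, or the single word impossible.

face(E), strafe(left, 2), back(4)

key: order matters: swapping face(E) and back(4) lands elsewhere
t0: at (8,0), heading west
t=1 face(E) ⇒ at (8,0), heading east
t=2 strafe(left, 2) ⇒ at (8,2), heading east
t=3 back(4) ⇒ at (4,2), heading east
all 343 alternatives checked — unique.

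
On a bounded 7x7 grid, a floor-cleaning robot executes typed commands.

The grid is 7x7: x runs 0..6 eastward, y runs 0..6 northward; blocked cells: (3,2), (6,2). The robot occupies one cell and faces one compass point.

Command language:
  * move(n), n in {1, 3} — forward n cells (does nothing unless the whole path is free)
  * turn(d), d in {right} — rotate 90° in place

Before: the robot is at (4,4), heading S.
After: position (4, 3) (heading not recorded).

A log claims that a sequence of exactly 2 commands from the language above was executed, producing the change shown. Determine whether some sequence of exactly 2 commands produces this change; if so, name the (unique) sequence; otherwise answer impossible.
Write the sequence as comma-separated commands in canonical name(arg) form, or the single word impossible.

move(1), turn(right)

key: running turn(right) before move(1) would end elsewhere — order is forced
t0: at (4,4), heading S
t=1 move(1) ⇒ at (4,3), heading S
t=2 turn(right) ⇒ at (4,3), heading W
no rival 2-sequence matches.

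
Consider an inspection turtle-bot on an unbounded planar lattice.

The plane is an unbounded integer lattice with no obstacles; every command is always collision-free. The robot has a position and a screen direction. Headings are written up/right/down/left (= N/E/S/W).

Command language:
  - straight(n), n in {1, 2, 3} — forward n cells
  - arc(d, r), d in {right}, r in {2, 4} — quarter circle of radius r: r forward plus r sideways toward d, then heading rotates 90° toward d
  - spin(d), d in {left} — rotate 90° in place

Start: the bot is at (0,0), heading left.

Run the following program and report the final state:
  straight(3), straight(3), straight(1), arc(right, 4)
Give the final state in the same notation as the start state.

at (-11,4), heading up

start: at (0,0), heading left
t=1 straight(3) ⇒ at (-3,0), heading left
t=2 straight(3) ⇒ at (-6,0), heading left
t=3 straight(1) ⇒ at (-7,0), heading left
t=4 arc(right, 4) ⇒ at (-11,4), heading up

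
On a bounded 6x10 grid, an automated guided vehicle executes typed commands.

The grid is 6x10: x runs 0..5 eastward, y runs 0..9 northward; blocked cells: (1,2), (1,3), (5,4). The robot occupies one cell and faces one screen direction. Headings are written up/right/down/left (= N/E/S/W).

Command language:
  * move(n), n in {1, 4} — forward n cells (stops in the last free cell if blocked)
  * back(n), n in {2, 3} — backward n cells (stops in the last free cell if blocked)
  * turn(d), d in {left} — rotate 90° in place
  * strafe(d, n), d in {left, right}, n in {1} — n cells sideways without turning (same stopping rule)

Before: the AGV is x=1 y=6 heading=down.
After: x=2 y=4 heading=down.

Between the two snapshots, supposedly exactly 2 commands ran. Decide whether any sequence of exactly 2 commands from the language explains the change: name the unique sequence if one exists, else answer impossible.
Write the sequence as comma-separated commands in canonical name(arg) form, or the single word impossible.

key: running strafe(left, 1) before move(4) would end elsewhere — order is forced
start: x=1 y=6 heading=down
1. move(4) → x=1 y=4 heading=down
2. strafe(left, 1) → x=2 y=4 heading=down
all 49 alternatives checked — unique.

move(4), strafe(left, 1)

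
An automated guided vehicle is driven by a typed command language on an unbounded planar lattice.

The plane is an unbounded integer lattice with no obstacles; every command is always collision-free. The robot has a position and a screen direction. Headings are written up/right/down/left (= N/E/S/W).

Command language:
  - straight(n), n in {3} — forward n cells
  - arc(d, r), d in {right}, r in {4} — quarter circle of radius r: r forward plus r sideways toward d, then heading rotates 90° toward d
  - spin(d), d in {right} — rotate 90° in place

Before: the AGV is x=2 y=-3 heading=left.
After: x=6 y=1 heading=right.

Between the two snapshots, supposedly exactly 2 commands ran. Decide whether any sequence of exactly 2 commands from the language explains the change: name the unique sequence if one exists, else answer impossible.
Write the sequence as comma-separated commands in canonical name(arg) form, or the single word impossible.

spin(right), arc(right, 4)

key: running arc(right, 4) before spin(right) would end elsewhere — order is forced
from: x=2 y=-3 heading=left
1. spin(right) → x=2 y=-3 heading=up
2. arc(right, 4) → x=6 y=1 heading=right
no other 2-command option fits: unique.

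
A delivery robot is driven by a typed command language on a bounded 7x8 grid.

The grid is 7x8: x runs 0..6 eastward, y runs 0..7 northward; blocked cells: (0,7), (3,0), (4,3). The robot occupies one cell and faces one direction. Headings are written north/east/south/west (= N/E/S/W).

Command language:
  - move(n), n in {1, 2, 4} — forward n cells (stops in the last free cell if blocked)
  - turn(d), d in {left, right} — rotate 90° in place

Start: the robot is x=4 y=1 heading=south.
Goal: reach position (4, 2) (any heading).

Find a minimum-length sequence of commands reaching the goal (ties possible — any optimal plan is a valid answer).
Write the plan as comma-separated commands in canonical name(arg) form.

turn(right), turn(right), move(1)

from: x=4 y=1 heading=south
step 1 (turn(right)): x=4 y=1 heading=west
step 2 (turn(right)): x=4 y=1 heading=north
step 3 (move(1)): x=4 y=2 heading=north
minimal: 3 command(s), checked below 3.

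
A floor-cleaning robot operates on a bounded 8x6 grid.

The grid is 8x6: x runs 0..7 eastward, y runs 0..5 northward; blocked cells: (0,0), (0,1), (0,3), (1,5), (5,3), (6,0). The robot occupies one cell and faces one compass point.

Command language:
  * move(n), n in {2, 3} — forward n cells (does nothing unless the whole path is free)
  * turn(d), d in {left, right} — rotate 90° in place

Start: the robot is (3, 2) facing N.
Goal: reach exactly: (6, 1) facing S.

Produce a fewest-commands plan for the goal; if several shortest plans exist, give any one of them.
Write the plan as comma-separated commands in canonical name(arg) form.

start: (3, 2) facing N
[1] after move(2): (3, 4) facing N
[2] after turn(right): (3, 4) facing E
[3] after move(3): (6, 4) facing E
[4] after turn(right): (6, 4) facing S
[5] after move(3): (6, 1) facing S
no 4-step plan works, so 5 is optimal.

move(2), turn(right), move(3), turn(right), move(3)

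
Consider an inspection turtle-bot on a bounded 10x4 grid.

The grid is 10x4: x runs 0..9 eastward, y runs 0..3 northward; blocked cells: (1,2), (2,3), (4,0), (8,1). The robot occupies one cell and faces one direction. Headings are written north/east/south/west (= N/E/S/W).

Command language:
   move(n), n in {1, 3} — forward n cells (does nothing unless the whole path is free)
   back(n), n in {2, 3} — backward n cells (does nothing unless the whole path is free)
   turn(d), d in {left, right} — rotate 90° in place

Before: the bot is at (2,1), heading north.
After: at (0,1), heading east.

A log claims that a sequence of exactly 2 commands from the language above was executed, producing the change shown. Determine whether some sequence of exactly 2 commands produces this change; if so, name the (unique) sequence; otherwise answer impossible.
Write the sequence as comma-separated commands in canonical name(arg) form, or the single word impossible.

key: order matters: swapping turn(right) and back(2) lands elsewhere
start: at (2,1), heading north
t=1 turn(right) ⇒ at (2,1), heading east
t=2 back(2) ⇒ at (0,1), heading east
no other 2-command option fits: unique.

turn(right), back(2)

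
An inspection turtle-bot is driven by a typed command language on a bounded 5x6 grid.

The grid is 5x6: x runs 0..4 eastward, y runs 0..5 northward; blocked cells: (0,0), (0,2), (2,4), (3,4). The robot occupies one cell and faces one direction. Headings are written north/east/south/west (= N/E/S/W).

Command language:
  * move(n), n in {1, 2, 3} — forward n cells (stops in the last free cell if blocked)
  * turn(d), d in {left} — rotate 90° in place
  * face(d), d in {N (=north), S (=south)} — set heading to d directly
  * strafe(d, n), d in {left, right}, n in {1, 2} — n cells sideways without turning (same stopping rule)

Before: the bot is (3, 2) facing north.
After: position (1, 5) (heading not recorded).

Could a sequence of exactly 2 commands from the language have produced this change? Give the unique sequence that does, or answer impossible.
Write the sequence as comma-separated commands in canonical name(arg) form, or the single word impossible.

strafe(left, 2), move(3)

key: order matters: swapping strafe(left, 2) and move(3) lands elsewhere
t0: (3, 2) facing north
step 1 (strafe(left, 2)): (1, 2) facing north
step 2 (move(3)): (1, 5) facing north
all 100 alternatives checked — unique.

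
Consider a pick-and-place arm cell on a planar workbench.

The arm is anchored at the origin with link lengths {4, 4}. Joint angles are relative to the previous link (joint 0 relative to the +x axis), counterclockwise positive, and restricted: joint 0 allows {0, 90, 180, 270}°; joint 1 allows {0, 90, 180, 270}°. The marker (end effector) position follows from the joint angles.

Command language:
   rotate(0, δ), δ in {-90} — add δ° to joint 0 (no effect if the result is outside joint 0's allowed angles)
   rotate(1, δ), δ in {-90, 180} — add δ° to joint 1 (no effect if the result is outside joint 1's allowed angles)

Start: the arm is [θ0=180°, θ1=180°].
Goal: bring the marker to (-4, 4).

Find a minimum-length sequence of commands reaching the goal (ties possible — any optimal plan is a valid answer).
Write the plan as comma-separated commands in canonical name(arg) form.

rotate(0, -90), rotate(1, -90)

start: [θ0=180°, θ1=180°]
1. rotate(0, -90) → [θ0=90°, θ1=180°]
2. rotate(1, -90) → [θ0=90°, θ1=90°]
no 1-step plan works, so 2 is optimal.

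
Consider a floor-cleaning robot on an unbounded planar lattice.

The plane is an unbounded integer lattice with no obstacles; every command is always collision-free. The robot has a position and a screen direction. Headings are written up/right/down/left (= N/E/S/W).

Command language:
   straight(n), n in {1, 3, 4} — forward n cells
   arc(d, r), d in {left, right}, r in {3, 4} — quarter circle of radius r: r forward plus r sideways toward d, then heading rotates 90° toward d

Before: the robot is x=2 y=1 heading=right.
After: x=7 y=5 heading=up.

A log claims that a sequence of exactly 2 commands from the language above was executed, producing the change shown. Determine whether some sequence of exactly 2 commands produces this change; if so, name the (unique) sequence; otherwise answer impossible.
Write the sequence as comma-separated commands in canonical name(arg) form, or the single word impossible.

key: cell and facing (now N) both changed — the 2 commands mix motion and turning
t0: x=2 y=1 heading=right
1. straight(1) → x=3 y=1 heading=right
2. arc(left, 4) → x=7 y=5 heading=up
no rival 2-sequence matches.

straight(1), arc(left, 4)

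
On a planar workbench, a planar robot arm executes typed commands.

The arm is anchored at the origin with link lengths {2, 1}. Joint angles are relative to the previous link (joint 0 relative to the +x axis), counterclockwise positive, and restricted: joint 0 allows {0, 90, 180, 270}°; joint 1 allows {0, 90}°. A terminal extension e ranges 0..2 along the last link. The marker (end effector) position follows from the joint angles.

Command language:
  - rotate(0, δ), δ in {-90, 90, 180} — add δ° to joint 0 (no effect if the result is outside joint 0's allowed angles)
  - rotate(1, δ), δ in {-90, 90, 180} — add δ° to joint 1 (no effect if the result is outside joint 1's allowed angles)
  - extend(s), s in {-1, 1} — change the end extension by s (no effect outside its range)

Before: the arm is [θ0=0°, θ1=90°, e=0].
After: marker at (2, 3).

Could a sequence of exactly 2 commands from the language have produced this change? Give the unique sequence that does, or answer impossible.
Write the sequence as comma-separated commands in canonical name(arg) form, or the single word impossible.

begin: [θ0=0°, θ1=90°, e=0]
t=1 extend(1) ⇒ [θ0=0°, θ1=90°, e=1]
t=2 extend(1) ⇒ [θ0=0°, θ1=90°, e=2]
no other 2-command option fits: unique.

extend(1), extend(1)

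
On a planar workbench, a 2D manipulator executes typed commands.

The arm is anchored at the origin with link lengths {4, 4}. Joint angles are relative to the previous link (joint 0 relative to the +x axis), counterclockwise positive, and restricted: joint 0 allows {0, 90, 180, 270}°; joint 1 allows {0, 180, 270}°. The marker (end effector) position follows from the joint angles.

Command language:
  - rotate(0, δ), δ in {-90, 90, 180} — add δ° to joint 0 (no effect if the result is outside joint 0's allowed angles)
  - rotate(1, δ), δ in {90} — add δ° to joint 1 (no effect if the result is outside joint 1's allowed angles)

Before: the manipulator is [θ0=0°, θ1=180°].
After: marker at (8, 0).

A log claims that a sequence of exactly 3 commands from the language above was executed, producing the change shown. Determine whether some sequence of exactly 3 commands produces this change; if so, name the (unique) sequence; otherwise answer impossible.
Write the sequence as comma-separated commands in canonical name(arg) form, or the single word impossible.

rotate(1, 90), rotate(1, 90), rotate(1, 90)

from: [θ0=0°, θ1=180°]
[1] after rotate(1, 90): [θ0=0°, θ1=270°]
[2] after rotate(1, 90): [θ0=0°, θ1=0°]
[3] after rotate(1, 90): [θ0=0°, θ1=0°]
no other 3-command option fits: unique.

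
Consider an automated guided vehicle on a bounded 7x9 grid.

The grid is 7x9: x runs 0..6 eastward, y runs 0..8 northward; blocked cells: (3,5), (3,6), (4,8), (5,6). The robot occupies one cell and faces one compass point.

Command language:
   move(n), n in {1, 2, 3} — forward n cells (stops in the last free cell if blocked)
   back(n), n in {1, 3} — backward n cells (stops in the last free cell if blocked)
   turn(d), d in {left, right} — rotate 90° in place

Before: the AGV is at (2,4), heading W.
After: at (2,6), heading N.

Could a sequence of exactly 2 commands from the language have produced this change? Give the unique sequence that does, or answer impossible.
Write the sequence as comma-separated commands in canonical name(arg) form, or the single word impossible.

turn(right), move(2)

key: position moved to (2,6) AND the heading swung to N — translation plus rotation needed
initial: at (2,4), heading W
[1] after turn(right): at (2,4), heading N
[2] after move(2): at (2,6), heading N
all 49 alternatives checked — unique.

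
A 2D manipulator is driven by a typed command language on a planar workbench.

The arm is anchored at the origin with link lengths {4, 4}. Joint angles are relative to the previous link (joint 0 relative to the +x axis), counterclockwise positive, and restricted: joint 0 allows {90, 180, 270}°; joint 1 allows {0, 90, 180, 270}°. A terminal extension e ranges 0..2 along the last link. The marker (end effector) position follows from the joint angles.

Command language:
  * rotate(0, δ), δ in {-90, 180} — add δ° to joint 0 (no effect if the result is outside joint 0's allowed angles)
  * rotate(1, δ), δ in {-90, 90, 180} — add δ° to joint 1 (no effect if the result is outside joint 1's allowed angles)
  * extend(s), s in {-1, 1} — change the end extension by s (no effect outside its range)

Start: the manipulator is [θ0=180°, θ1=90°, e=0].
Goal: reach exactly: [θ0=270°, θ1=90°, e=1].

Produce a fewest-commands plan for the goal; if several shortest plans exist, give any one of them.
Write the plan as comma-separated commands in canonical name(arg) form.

rotate(0, -90), extend(1), rotate(0, 180)

begin: [θ0=180°, θ1=90°, e=0]
t=1 rotate(0, -90) ⇒ [θ0=90°, θ1=90°, e=0]
t=2 extend(1) ⇒ [θ0=90°, θ1=90°, e=1]
t=3 rotate(0, 180) ⇒ [θ0=270°, θ1=90°, e=1]
shorter routes all fall short; 3 is best.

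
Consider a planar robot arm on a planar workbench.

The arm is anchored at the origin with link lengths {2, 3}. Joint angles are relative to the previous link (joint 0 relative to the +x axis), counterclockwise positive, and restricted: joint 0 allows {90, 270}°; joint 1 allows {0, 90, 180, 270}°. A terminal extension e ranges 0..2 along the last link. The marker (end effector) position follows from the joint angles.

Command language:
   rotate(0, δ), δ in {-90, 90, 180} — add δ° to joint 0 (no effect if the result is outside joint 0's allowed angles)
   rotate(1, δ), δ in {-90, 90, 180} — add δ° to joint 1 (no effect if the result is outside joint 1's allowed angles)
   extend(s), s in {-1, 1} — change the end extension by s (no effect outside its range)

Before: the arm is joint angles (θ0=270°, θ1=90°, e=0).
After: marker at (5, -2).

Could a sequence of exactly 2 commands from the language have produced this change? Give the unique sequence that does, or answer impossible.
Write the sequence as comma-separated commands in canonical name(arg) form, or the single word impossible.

extend(1), extend(1)

start: joint angles (θ0=270°, θ1=90°, e=0)
t=1 extend(1) ⇒ joint angles (θ0=270°, θ1=90°, e=1)
t=2 extend(1) ⇒ joint angles (θ0=270°, θ1=90°, e=2)
all 64 alternatives checked — unique.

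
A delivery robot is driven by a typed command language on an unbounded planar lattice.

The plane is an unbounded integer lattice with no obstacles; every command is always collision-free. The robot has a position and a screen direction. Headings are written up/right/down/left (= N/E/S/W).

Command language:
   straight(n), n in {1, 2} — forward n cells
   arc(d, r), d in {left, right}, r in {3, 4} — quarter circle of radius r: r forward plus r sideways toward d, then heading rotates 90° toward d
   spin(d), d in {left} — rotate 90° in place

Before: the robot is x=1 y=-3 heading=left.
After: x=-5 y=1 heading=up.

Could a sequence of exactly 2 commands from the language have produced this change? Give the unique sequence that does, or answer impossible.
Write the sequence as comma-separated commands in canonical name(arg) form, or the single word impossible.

straight(2), arc(right, 4)

key: running arc(right, 4) before straight(2) would end elsewhere — order is forced
t0: x=1 y=-3 heading=left
1. straight(2) → x=-1 y=-3 heading=left
2. arc(right, 4) → x=-5 y=1 heading=up
no other 2-command option fits: unique.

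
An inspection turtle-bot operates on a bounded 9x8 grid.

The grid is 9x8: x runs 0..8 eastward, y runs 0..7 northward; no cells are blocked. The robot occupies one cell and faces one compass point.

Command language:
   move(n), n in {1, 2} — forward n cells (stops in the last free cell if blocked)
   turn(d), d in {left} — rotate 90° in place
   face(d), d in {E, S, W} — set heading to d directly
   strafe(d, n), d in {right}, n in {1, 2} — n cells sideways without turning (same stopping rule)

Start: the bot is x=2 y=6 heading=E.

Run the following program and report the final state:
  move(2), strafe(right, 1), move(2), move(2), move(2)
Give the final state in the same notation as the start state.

x=8 y=5 heading=E

begin: x=2 y=6 heading=E
[1] after move(2): x=4 y=6 heading=E
[2] after strafe(right, 1): x=4 y=5 heading=E
[3] after move(2): x=6 y=5 heading=E
[4] after move(2): x=8 y=5 heading=E
[5] after move(2): x=8 y=5 heading=E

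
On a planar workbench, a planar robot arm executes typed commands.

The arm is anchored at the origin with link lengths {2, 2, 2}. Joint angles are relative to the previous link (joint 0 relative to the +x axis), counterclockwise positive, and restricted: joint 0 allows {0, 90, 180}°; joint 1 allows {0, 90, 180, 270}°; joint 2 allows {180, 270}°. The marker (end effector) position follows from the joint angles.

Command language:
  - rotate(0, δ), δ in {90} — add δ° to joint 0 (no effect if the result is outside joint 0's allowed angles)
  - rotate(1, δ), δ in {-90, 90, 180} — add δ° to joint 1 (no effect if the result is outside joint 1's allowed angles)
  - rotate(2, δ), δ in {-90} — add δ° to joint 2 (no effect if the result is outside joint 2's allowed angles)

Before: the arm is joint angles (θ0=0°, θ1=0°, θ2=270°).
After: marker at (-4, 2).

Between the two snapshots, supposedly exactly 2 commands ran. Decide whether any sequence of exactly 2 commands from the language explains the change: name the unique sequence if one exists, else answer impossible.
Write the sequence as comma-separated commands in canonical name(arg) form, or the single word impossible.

start: joint angles (θ0=0°, θ1=0°, θ2=270°)
[1] after rotate(0, 90): joint angles (θ0=90°, θ1=0°, θ2=270°)
[2] after rotate(0, 90): joint angles (θ0=180°, θ1=0°, θ2=270°)
no rival 2-sequence matches.

rotate(0, 90), rotate(0, 90)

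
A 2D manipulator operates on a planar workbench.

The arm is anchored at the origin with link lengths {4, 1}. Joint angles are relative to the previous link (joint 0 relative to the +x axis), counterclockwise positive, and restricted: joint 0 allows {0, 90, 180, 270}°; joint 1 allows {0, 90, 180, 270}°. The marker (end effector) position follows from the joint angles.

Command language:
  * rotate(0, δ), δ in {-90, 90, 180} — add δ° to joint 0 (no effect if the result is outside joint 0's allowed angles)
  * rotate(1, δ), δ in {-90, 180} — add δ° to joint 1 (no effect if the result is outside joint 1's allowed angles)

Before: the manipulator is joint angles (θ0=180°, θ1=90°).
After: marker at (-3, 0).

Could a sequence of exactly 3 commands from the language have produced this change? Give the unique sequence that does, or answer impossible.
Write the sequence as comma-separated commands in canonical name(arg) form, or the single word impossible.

begin: joint angles (θ0=180°, θ1=90°)
[1] after rotate(1, -90): joint angles (θ0=180°, θ1=0°)
[2] after rotate(1, -90): joint angles (θ0=180°, θ1=270°)
[3] after rotate(1, -90): joint angles (θ0=180°, θ1=180°)
no rival 3-sequence matches.

rotate(1, -90), rotate(1, -90), rotate(1, -90)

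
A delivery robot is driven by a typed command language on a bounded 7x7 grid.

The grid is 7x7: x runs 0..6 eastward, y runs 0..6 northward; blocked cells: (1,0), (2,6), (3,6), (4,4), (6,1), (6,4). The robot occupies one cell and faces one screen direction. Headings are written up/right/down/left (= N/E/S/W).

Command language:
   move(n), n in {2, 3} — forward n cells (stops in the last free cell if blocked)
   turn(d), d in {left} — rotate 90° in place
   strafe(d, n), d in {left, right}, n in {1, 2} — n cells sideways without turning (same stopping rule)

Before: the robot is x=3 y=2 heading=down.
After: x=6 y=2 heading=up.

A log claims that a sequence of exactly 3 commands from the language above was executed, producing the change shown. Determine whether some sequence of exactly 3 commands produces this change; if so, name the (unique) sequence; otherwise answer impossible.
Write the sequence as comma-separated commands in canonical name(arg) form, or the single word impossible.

turn(left), move(3), turn(left)

key: position moved to (6,2) AND the heading swung to N — translation plus rotation needed
start: x=3 y=2 heading=down
step 1 (turn(left)): x=3 y=2 heading=right
step 2 (move(3)): x=6 y=2 heading=right
step 3 (turn(left)): x=6 y=2 heading=up
no other 3-command option fits: unique.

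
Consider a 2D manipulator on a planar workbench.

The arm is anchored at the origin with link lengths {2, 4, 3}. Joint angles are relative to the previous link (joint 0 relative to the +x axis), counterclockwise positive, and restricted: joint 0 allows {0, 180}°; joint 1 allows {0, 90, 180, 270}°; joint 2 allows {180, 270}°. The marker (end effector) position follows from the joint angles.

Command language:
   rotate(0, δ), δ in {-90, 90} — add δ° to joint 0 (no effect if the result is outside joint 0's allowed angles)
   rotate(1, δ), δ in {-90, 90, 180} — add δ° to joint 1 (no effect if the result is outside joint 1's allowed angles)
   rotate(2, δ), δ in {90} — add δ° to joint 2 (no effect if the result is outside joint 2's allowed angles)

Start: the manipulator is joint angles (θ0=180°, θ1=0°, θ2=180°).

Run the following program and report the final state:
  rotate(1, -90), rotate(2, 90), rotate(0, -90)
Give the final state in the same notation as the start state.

joint angles (θ0=180°, θ1=270°, θ2=270°)

start: joint angles (θ0=180°, θ1=0°, θ2=180°)
[1] after rotate(1, -90): joint angles (θ0=180°, θ1=270°, θ2=180°)
[2] after rotate(2, 90): joint angles (θ0=180°, θ1=270°, θ2=270°)
[3] after rotate(0, -90): joint angles (θ0=180°, θ1=270°, θ2=270°)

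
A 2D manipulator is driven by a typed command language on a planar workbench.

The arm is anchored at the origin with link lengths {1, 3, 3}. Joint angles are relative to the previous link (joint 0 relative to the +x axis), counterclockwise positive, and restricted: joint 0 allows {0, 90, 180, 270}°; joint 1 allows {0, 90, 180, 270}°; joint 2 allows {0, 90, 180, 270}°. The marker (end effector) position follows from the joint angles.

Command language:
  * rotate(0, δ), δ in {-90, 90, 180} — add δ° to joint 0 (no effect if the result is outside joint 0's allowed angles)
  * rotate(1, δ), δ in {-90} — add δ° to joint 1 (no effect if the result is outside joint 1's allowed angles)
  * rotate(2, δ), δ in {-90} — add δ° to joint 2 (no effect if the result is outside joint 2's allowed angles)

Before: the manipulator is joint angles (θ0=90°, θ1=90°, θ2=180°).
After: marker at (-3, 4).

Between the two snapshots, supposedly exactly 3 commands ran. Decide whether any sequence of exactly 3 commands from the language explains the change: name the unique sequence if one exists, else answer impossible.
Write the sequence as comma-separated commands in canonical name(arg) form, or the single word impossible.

rotate(2, -90), rotate(2, -90), rotate(2, -90)

from: joint angles (θ0=90°, θ1=90°, θ2=180°)
step 1 (rotate(2, -90)): joint angles (θ0=90°, θ1=90°, θ2=90°)
step 2 (rotate(2, -90)): joint angles (θ0=90°, θ1=90°, θ2=0°)
step 3 (rotate(2, -90)): joint angles (θ0=90°, θ1=90°, θ2=270°)
no rival 3-sequence matches.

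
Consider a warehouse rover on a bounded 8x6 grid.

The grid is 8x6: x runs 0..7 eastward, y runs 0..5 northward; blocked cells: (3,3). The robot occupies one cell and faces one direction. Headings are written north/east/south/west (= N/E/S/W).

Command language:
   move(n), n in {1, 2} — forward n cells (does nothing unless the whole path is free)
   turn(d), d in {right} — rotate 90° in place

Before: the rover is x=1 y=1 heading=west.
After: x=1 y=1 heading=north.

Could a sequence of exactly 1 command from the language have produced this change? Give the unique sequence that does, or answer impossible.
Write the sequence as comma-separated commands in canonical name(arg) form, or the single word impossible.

turn(right)

key: parked at (1,1) the whole time — nothing moves the robot
begin: x=1 y=1 heading=west
step 1 (turn(right)): x=1 y=1 heading=north
all 3 alternatives checked — unique.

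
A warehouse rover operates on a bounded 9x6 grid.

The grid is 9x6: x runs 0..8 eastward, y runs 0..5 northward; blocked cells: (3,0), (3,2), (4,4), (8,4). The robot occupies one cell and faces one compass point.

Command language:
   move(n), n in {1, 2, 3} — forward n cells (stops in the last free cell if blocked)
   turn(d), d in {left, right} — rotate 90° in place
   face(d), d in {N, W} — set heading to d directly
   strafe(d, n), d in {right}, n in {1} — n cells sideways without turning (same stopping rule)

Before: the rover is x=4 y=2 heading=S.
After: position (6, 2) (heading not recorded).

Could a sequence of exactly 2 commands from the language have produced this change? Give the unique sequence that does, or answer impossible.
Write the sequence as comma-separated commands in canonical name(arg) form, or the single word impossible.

turn(left), move(2)

key: order matters: swapping turn(left) and move(2) lands elsewhere
begin: x=4 y=2 heading=S
t=1 turn(left) ⇒ x=4 y=2 heading=E
t=2 move(2) ⇒ x=6 y=2 heading=E
no other 2-command option fits: unique.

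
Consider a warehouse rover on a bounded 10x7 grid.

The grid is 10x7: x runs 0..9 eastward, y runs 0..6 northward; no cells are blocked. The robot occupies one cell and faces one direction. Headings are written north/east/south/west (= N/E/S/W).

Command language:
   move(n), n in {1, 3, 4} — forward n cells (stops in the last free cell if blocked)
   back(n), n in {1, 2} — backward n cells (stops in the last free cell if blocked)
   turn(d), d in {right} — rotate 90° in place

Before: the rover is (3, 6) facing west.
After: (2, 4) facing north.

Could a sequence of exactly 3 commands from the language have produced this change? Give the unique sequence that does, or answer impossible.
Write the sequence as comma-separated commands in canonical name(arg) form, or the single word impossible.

key: order matters: swapping move(1) and back(2) lands elsewhere
t0: (3, 6) facing west
step 1 (move(1)): (2, 6) facing west
step 2 (turn(right)): (2, 6) facing north
step 3 (back(2)): (2, 4) facing north
no rival 3-sequence matches.

move(1), turn(right), back(2)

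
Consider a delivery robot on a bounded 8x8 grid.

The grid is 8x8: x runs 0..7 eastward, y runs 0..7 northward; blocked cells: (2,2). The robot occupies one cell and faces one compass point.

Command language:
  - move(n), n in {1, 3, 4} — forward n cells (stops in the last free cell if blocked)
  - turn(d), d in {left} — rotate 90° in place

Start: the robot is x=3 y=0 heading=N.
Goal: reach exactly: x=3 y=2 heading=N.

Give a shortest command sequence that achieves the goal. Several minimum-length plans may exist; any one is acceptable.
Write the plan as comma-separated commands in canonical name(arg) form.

move(1), move(1)

t0: x=3 y=0 heading=N
t=1 move(1) ⇒ x=3 y=1 heading=N
t=2 move(1) ⇒ x=3 y=2 heading=N
no 1-step plan works, so 2 is optimal.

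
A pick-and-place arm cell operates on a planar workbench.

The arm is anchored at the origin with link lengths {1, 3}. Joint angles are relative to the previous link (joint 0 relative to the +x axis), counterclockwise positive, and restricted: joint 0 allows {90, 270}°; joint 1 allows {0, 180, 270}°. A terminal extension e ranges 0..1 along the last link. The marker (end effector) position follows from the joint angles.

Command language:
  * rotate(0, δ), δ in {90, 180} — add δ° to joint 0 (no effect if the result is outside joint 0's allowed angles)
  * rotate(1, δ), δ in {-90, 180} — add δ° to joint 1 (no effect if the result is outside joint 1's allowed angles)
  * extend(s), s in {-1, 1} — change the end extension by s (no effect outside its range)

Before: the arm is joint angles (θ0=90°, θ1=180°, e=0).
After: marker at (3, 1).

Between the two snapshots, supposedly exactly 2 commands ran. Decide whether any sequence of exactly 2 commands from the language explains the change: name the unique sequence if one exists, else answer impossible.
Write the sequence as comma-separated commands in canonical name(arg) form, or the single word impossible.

key: running rotate(1, -90) before rotate(1, 180) would end elsewhere — order is forced
begin: joint angles (θ0=90°, θ1=180°, e=0)
step 1 (rotate(1, 180)): joint angles (θ0=90°, θ1=0°, e=0)
step 2 (rotate(1, -90)): joint angles (θ0=90°, θ1=270°, e=0)
no other 2-command option fits: unique.

rotate(1, 180), rotate(1, -90)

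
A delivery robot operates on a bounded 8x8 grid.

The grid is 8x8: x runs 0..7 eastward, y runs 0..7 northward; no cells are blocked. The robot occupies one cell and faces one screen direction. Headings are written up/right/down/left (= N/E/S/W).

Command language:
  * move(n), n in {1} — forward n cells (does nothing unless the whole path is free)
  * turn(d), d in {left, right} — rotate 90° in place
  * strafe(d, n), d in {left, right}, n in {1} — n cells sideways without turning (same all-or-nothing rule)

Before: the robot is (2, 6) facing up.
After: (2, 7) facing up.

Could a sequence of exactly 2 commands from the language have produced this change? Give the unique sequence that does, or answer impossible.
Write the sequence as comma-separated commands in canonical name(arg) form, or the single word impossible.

move(1), move(1)

key: still facing N at the end — nothing in the sequence rotates
initial: (2, 6) facing up
[1] after move(1): (2, 7) facing up
[2] after move(1): (2, 7) facing up
no rival 2-sequence matches.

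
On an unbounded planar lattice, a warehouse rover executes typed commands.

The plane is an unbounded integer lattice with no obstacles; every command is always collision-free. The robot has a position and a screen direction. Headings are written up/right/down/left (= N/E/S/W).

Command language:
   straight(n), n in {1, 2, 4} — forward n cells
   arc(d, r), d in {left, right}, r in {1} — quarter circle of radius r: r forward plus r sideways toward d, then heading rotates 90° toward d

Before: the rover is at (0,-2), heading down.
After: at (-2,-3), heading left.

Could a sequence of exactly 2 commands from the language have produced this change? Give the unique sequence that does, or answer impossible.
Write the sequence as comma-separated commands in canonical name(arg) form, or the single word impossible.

arc(right, 1), straight(1)

key: position moved to (-2,-3) AND the heading swung to W — translation plus rotation needed
start: at (0,-2), heading down
t=1 arc(right, 1) ⇒ at (-1,-3), heading left
t=2 straight(1) ⇒ at (-2,-3), heading left
uniquely the one of 25 2-step routes that fits.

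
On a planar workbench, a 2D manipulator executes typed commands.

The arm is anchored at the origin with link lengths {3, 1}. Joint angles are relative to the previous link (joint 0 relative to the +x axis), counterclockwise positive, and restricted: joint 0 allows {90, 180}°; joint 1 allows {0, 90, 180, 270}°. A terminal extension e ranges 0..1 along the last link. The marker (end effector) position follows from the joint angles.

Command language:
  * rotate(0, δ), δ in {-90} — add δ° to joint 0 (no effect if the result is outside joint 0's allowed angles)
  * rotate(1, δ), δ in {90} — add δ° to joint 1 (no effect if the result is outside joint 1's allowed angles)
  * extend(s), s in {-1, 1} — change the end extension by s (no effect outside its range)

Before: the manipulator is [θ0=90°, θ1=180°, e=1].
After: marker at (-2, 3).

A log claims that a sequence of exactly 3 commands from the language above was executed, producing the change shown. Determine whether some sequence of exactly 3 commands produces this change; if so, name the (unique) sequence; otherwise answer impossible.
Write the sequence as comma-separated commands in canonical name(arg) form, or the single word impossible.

t0: [θ0=90°, θ1=180°, e=1]
t=1 rotate(1, 90) ⇒ [θ0=90°, θ1=270°, e=1]
t=2 rotate(1, 90) ⇒ [θ0=90°, θ1=0°, e=1]
t=3 rotate(1, 90) ⇒ [θ0=90°, θ1=90°, e=1]
no other 3-command option fits: unique.

rotate(1, 90), rotate(1, 90), rotate(1, 90)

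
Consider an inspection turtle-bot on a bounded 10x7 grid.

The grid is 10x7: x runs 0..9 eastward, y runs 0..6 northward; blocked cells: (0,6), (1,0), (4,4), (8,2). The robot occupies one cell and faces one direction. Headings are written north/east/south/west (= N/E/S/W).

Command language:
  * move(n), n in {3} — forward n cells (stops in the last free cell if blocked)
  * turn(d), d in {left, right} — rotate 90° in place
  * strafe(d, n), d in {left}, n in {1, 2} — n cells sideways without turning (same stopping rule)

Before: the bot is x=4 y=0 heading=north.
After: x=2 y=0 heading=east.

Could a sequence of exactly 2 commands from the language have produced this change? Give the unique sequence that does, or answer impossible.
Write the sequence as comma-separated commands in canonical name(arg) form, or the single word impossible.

strafe(left, 2), turn(right)

key: order matters: swapping strafe(left, 2) and turn(right) lands elsewhere
from: x=4 y=0 heading=north
t=1 strafe(left, 2) ⇒ x=2 y=0 heading=north
t=2 turn(right) ⇒ x=2 y=0 heading=east
all 25 alternatives checked — unique.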